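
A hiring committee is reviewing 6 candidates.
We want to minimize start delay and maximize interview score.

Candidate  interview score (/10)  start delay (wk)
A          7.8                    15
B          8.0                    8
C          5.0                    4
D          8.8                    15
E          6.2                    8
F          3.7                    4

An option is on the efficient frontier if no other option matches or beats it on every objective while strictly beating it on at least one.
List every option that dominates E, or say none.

B: interview score 8.0≥6.2, start delay 8≤8 — dominates E.
Others (A, C, D, F) are each worse than E on at least one objective.

B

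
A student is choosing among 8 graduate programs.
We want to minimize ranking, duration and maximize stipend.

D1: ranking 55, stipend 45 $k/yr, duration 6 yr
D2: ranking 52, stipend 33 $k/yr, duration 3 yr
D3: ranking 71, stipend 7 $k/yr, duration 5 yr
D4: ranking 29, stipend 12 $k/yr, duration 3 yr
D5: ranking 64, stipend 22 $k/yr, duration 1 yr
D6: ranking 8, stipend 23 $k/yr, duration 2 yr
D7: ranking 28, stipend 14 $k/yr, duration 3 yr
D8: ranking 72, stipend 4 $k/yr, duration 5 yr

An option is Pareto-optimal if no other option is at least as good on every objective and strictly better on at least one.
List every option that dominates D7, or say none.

D6

D6: ranking 8≤28, stipend 23≥14, duration 2≤3 — dominates D7.
Others (D1, D2, D3, D4, D5, D8) are each worse than D7 on at least one objective.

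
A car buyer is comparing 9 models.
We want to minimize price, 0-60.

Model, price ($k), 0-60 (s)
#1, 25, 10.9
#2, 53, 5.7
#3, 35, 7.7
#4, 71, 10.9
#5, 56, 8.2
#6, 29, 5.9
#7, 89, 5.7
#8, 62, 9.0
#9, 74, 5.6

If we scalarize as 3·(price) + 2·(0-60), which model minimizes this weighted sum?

#1: 3·25 + 2·10.9 = 96.8
#2: 3·53 + 2·5.7 = 170.4
#3: 3·35 + 2·7.7 = 120.4
#4: 3·71 + 2·10.9 = 234.8
#5: 3·56 + 2·8.2 = 184.4
#6: 3·29 + 2·5.9 = 98.8
#7: 3·89 + 2·5.7 = 278.4
#8: 3·62 + 2·9.0 = 204.0
#9: 3·74 + 2·5.6 = 233.2
Lowest: #1 at 96.8.

#1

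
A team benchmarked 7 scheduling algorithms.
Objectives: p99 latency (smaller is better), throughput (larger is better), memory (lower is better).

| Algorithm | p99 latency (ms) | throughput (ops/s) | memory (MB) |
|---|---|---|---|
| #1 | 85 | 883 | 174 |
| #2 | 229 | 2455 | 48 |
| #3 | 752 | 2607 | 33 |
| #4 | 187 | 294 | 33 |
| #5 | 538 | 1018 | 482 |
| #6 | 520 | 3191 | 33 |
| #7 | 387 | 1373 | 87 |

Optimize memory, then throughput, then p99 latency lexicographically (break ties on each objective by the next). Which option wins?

#6

First minimize memory: best is 33, kept {#3, #4, #6}.
Then maximize throughput: best is 3191, kept {#6}.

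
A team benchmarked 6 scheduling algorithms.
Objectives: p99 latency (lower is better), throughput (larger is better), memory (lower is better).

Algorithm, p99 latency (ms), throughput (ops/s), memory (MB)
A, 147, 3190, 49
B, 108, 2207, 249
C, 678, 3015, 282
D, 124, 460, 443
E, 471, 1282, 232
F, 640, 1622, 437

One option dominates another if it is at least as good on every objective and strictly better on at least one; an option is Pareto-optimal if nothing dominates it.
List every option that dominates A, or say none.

B: worse on throughput (2207 vs 3190).
C: worse on p99 latency (678 vs 147).
D: worse on throughput (460 vs 3190).
E: worse on p99 latency (471 vs 147).
F: worse on p99 latency (640 vs 147).
No option dominates A.

none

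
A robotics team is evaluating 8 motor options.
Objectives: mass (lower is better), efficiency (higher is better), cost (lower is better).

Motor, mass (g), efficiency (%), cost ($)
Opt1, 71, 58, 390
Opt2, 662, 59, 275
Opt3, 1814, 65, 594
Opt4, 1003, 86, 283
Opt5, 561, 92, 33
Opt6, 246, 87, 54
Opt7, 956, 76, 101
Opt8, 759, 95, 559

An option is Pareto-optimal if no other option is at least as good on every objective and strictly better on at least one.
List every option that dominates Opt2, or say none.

Opt5: mass 561≤662, efficiency 92≥59, cost 33≤275 — dominates Opt2.
Opt6: mass 246≤662, efficiency 87≥59, cost 54≤275 — dominates Opt2.
Others (Opt1, Opt3, Opt4, Opt7, Opt8) are each worse than Opt2 on at least one objective.

Opt5, Opt6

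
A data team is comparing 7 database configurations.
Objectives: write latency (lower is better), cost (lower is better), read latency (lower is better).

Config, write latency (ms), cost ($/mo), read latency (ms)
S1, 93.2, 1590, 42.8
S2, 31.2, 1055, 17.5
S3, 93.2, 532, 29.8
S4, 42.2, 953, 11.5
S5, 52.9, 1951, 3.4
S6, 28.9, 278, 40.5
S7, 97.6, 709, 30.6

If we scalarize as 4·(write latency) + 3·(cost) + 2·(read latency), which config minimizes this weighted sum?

S6

S1: 4·93.2 + 3·1590 + 2·42.8 = 5228.4
S2: 4·31.2 + 3·1055 + 2·17.5 = 3324.8
S3: 4·93.2 + 3·532 + 2·29.8 = 2028.4
S4: 4·42.2 + 3·953 + 2·11.5 = 3050.8
S5: 4·52.9 + 3·1951 + 2·3.4 = 6071.4
S6: 4·28.9 + 3·278 + 2·40.5 = 1030.6
S7: 4·97.6 + 3·709 + 2·30.6 = 2578.6
Lowest: S6 at 1030.6.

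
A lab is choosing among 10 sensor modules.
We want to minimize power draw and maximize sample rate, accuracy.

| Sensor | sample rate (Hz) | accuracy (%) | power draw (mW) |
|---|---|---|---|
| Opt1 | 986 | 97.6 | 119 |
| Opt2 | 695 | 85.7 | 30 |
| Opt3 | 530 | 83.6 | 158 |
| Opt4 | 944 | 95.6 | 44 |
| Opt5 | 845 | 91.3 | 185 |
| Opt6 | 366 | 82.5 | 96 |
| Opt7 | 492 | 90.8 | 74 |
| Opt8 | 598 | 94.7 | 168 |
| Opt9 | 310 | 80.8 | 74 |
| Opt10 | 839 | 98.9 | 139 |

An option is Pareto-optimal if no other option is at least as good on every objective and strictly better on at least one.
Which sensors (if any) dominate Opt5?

Opt1: sample rate 986≥845, accuracy 97.6≥91.3, power draw 119≤185 — dominates Opt5.
Opt4: sample rate 944≥845, accuracy 95.6≥91.3, power draw 44≤185 — dominates Opt5.
Others (Opt2, Opt3, Opt6, Opt7, Opt8, Opt9, Opt10) are each worse than Opt5 on at least one objective.

Opt1, Opt4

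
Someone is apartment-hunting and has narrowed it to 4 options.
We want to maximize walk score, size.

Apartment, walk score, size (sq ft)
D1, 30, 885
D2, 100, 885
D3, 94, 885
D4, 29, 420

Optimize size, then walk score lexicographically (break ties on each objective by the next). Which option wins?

First maximize size: best is 885, kept {D1, D2, D3}.
Then maximize walk score: best is 100, kept {D2}.

D2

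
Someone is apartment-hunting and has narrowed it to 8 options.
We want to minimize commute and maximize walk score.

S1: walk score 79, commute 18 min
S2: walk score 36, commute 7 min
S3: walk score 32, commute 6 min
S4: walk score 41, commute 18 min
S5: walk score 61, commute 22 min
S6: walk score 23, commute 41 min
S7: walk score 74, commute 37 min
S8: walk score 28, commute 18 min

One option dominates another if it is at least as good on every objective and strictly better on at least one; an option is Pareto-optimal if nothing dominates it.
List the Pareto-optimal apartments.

S1, S2, S3

S1: not dominated (best walk score).
S2: not dominated.
S3: not dominated (best commute).
S4: dominated by S1 (walk score 79≥41, commute 18≤18).
S5: dominated by S1 (walk score 79≥61, commute 18≤22).
S6: dominated by S1 (walk score 79≥23, commute 18≤41).
S7: dominated by S1 (walk score 79≥74, commute 18≤37).
S8: dominated by S1 (walk score 79≥28, commute 18≤18).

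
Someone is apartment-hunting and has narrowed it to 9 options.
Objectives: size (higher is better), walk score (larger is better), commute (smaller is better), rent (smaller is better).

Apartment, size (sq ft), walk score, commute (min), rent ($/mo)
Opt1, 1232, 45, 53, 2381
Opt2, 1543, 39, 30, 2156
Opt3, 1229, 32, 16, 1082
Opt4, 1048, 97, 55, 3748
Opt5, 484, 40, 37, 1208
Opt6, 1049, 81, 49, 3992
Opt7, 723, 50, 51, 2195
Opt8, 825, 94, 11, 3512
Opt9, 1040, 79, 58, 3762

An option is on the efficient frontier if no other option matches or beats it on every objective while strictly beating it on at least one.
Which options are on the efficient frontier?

Opt1: not dominated.
Opt2: not dominated (best size).
Opt3: not dominated (best rent).
Opt4: not dominated (best walk score).
Opt5: not dominated.
Opt6: not dominated.
Opt7: not dominated.
Opt8: not dominated (best commute).
Opt9: dominated by Opt4 (size 1048≥1040, walk score 97≥79, commute 55≤58, rent 3748≤3762).

Opt1, Opt2, Opt3, Opt4, Opt5, Opt6, Opt7, Opt8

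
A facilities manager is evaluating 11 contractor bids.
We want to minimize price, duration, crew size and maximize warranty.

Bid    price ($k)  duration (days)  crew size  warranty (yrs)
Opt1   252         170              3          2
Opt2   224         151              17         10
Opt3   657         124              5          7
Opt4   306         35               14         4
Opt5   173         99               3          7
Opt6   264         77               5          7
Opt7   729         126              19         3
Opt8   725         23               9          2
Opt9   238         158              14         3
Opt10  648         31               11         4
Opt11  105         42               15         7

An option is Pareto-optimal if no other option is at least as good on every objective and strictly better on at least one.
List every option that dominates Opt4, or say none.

none

Opt1: worse on duration (170 vs 35).
Opt2: worse on duration (151 vs 35).
Opt3: worse on price (657 vs 306).
Opt5: worse on duration (99 vs 35).
Opt6: worse on duration (77 vs 35).
Opt7: worse on price (729 vs 306).
Opt8: worse on price (725 vs 306).
Opt9: worse on duration (158 vs 35).
Opt10: worse on price (648 vs 306).
Opt11: worse on duration (42 vs 35).
No option dominates Opt4.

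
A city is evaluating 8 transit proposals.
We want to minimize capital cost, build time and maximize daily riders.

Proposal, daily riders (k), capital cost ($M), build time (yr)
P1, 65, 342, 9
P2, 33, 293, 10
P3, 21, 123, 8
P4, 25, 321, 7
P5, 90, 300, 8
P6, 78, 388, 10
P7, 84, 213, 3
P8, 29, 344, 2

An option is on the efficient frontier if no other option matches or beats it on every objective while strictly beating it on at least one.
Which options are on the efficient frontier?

P1: dominated by P5 (daily riders 90≥65, capital cost 300≤342, build time 8≤9).
P2: dominated by P7 (daily riders 84≥33, capital cost 213≤293, build time 3≤10).
P3: not dominated (best capital cost).
P4: dominated by P7 (daily riders 84≥25, capital cost 213≤321, build time 3≤7).
P5: not dominated (best daily riders).
P6: dominated by P5 (daily riders 90≥78, capital cost 300≤388, build time 8≤10).
P7: not dominated.
P8: not dominated (best build time).

P3, P5, P7, P8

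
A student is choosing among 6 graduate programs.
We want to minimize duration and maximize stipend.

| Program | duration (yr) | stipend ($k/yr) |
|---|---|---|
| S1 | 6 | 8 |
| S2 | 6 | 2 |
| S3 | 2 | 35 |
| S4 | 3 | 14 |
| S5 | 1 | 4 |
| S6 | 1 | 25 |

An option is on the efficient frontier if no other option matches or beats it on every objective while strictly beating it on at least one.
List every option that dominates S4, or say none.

S3: duration 2≤3, stipend 35≥14 — dominates S4.
S6: duration 1≤3, stipend 25≥14 — dominates S4.
Others (S1, S2, S5) are each worse than S4 on at least one objective.

S3, S6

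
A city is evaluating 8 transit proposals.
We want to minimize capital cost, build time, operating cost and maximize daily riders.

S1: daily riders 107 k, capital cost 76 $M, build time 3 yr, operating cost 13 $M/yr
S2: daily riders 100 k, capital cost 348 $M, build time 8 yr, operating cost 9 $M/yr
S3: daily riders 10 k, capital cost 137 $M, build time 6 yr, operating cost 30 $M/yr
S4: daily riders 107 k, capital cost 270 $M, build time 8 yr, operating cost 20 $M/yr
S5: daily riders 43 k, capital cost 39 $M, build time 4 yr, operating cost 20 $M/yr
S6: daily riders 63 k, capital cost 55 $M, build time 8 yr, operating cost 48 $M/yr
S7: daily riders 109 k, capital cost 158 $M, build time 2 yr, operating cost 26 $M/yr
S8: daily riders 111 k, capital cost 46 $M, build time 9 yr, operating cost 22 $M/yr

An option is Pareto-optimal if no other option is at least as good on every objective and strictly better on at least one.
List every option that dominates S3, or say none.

S1, S5

S1: daily riders 107≥10, capital cost 76≤137, build time 3≤6, operating cost 13≤30 — dominates S3.
S5: daily riders 43≥10, capital cost 39≤137, build time 4≤6, operating cost 20≤30 — dominates S3.
Others (S2, S4, S6, S7, S8) are each worse than S3 on at least one objective.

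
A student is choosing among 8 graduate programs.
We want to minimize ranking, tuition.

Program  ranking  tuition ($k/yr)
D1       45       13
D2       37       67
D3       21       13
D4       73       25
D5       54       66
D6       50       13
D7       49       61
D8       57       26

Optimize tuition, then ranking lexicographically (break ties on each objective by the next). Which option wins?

D3

First minimize tuition: best is 13, kept {D1, D3, D6}.
Then minimize ranking: best is 21, kept {D3}.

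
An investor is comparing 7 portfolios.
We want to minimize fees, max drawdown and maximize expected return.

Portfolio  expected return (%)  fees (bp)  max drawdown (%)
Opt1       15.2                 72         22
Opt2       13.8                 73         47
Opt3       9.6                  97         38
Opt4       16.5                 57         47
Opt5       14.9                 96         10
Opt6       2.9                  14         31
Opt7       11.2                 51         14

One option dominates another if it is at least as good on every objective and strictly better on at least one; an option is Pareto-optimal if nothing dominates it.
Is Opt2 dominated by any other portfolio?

Opt1 vs Opt2: expected return 15.2≥13.8, fees 72≤73, max drawdown 22≤47 — Opt1 is at least as good on every objective and strictly better on at least one, so Opt1 dominates Opt2.

Yes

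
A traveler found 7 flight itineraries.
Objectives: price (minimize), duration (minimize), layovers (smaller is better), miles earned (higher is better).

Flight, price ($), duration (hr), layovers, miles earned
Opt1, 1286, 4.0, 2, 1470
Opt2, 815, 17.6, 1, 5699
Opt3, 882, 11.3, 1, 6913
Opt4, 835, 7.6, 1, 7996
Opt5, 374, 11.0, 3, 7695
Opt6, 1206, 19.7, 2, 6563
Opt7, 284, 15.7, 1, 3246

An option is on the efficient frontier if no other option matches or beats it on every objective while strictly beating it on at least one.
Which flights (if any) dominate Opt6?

Opt3, Opt4

Opt3: price 882≤1206, duration 11.3≤19.7, layovers 1≤2, miles earned 6913≥6563 — dominates Opt6.
Opt4: price 835≤1206, duration 7.6≤19.7, layovers 1≤2, miles earned 7996≥6563 — dominates Opt6.
Others (Opt1, Opt2, Opt5, Opt7) are each worse than Opt6 on at least one objective.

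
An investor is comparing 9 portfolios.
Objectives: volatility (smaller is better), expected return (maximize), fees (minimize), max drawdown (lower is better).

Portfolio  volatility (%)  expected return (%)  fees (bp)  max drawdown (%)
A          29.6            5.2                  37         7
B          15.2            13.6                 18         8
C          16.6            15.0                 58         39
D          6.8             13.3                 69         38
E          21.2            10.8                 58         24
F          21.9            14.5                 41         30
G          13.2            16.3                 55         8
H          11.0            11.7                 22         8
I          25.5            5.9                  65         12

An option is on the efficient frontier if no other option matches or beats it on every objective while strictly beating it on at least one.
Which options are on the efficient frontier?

A, B, D, F, G, H

A: not dominated (best max drawdown).
B: not dominated (best fees).
C: dominated by G (volatility 13.2≤16.6, expected return 16.3≥15.0, fees 55≤58, max drawdown 8≤39).
D: not dominated (best volatility).
E: dominated by B (volatility 15.2≤21.2, expected return 13.6≥10.8, fees 18≤58, max drawdown 8≤24).
F: not dominated.
G: not dominated (best expected return).
H: not dominated.
I: dominated by B (volatility 15.2≤25.5, expected return 13.6≥5.9, fees 18≤65, max drawdown 8≤12).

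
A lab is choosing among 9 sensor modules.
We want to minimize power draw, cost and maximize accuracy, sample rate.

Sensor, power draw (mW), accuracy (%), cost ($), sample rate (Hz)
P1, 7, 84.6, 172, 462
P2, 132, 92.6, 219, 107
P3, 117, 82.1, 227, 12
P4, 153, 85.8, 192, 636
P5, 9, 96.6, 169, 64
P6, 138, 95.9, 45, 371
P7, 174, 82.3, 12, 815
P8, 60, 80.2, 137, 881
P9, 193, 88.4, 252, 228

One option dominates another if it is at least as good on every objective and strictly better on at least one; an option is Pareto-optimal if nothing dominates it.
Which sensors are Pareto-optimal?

P1: not dominated (best power draw).
P2: not dominated.
P3: dominated by P1 (power draw 7≤117, accuracy 84.6≥82.1, cost 172≤227, sample rate 462≥12).
P4: not dominated.
P5: not dominated (best accuracy).
P6: not dominated.
P7: not dominated (best cost).
P8: not dominated (best sample rate).
P9: dominated by P6 (power draw 138≤193, accuracy 95.9≥88.4, cost 45≤252, sample rate 371≥228).

P1, P2, P4, P5, P6, P7, P8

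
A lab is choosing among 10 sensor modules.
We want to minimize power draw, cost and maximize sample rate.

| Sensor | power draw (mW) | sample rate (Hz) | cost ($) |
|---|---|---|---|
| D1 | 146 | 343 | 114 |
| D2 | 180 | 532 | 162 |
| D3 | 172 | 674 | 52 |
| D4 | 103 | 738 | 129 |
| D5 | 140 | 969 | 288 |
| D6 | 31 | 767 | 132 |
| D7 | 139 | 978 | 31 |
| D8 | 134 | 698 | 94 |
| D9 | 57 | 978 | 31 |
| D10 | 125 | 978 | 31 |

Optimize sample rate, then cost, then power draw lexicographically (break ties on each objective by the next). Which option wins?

D9

First maximize sample rate: best is 978, kept {D7, D9, D10}.
Then minimize cost: best is 31, kept {D7, D9, D10}.
Then minimize power draw: best is 57, kept {D9}.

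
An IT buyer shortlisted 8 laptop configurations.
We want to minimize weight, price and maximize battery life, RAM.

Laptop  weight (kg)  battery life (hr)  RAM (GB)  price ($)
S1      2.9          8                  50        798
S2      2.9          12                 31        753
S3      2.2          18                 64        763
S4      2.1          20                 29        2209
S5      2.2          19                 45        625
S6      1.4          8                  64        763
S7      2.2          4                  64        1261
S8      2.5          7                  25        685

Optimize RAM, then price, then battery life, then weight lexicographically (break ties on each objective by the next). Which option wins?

S3

First maximize RAM: best is 64, kept {S3, S6, S7}.
Then minimize price: best is 763, kept {S3, S6}.
Then maximize battery life: best is 18, kept {S3}.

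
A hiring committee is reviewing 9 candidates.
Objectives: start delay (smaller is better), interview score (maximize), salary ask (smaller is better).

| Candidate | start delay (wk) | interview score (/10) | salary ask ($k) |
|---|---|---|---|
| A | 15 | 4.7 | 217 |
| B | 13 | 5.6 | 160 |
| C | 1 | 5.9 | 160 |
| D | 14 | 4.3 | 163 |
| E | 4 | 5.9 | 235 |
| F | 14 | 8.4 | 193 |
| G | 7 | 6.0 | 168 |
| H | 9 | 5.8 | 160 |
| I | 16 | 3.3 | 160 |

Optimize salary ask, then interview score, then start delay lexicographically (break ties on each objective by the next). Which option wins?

First minimize salary ask: best is 160, kept {B, C, H, I}.
Then maximize interview score: best is 5.9, kept {C}.

C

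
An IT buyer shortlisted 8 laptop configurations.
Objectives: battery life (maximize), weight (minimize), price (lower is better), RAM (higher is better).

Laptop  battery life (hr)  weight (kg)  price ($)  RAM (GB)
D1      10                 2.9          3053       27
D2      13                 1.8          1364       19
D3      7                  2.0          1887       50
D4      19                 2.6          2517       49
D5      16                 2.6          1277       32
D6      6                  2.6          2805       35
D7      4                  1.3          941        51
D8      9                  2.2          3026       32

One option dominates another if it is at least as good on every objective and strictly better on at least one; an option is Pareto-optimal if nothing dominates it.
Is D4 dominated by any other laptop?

D1: worse on battery life (10 vs 19).
D2: worse on battery life (13 vs 19).
D3: worse on battery life (7 vs 19).
D5: worse on battery life (16 vs 19).
D6: worse on battery life (6 vs 19).
D7: worse on battery life (4 vs 19).
D8: worse on battery life (9 vs 19).
No option is at least as good as D4 on every objective and strictly better on one.

No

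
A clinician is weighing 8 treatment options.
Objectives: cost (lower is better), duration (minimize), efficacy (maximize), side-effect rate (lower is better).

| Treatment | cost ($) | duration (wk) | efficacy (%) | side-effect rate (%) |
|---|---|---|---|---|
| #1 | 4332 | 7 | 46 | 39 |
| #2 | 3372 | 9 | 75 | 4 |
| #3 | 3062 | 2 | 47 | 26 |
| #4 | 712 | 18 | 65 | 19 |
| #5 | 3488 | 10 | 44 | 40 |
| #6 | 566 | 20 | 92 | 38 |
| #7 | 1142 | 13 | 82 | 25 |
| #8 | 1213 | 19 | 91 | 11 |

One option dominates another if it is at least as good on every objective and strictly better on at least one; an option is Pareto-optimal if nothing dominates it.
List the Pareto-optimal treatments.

#1: dominated by #3 (cost 3062≤4332, duration 2≤7, efficacy 47≥46, side-effect rate 26≤39).
#2: not dominated (best side-effect rate).
#3: not dominated (best duration).
#4: not dominated.
#5: dominated by #2 (cost 3372≤3488, duration 9≤10, efficacy 75≥44, side-effect rate 4≤40).
#6: not dominated (best cost).
#7: not dominated.
#8: not dominated.

#2, #3, #4, #6, #7, #8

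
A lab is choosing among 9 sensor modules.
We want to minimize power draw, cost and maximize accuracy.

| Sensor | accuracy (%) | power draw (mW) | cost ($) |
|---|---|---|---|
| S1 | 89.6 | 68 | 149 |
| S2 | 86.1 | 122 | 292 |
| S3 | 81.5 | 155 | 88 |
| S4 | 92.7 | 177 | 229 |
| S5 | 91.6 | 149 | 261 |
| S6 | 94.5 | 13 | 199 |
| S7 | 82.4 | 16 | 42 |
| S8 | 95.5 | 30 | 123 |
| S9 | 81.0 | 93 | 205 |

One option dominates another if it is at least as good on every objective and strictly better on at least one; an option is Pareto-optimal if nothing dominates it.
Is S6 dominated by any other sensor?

No

S1: worse on accuracy (89.6 vs 94.5).
S2: worse on accuracy (86.1 vs 94.5).
S3: worse on accuracy (81.5 vs 94.5).
S4: worse on accuracy (92.7 vs 94.5).
S5: worse on accuracy (91.6 vs 94.5).
S7: worse on accuracy (82.4 vs 94.5).
S8: worse on power draw (30 vs 13).
S9: worse on accuracy (81.0 vs 94.5).
No option is at least as good as S6 on every objective and strictly better on one.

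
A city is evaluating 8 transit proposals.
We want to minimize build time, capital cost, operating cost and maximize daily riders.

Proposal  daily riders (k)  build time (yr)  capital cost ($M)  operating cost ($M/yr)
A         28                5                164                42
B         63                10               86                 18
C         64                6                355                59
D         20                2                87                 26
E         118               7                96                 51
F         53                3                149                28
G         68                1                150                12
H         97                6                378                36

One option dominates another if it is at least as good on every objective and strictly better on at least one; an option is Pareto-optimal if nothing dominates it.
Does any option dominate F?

A: worse on daily riders (28 vs 53).
B: worse on build time (10 vs 3).
C: worse on build time (6 vs 3).
D: worse on daily riders (20 vs 53).
E: worse on build time (7 vs 3).
G: worse on capital cost (150 vs 149).
H: worse on build time (6 vs 3).
No option is at least as good as F on every objective and strictly better on one.

No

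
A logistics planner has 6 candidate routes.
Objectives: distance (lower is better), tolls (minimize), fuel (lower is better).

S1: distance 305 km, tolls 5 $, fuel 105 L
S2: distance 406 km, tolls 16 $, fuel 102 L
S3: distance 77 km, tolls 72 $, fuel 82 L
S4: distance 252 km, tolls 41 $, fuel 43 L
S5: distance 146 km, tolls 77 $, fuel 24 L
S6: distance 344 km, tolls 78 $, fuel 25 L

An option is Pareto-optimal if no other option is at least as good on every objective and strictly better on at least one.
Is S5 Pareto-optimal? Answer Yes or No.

Yes

S1: worse on distance (305 vs 146).
S2: worse on distance (406 vs 146).
S3: worse on fuel (82 vs 24).
S4: worse on distance (252 vs 146).
S6: worse on distance (344 vs 146).
No option is at least as good as S5 on every objective and strictly better on one.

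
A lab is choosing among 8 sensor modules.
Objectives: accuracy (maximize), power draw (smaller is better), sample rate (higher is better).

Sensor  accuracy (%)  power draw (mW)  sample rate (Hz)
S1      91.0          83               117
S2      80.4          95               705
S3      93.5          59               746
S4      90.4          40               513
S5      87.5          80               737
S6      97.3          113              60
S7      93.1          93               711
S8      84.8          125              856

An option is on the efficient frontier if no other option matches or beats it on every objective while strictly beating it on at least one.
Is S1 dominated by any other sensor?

S3 vs S1: accuracy 93.5≥91.0, power draw 59≤83, sample rate 746≥117 — S3 is at least as good on every objective and strictly better on at least one, so S3 dominates S1.

Yes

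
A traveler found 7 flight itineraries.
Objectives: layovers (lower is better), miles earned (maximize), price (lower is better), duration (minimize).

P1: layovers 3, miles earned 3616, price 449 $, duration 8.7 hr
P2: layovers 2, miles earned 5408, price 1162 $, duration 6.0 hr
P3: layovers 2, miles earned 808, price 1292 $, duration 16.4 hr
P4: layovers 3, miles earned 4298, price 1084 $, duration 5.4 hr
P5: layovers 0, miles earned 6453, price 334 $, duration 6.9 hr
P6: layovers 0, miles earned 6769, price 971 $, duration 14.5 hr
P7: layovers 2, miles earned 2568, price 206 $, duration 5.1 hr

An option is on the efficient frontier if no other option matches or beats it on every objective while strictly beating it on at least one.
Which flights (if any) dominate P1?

P5

P5: layovers 0≤3, miles earned 6453≥3616, price 334≤449, duration 6.9≤8.7 — dominates P1.
Others (P2, P3, P4, P6, P7) are each worse than P1 on at least one objective.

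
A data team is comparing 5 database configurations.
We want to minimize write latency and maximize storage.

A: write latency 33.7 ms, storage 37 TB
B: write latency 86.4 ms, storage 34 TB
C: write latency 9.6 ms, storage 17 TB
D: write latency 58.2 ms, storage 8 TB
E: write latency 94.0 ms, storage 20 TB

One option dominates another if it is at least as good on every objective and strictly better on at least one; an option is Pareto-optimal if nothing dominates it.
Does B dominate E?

Yes

B vs E: write latency 86.4≤94.0, storage 34≥20 — B is at least as good on every objective with at least one strict improvement.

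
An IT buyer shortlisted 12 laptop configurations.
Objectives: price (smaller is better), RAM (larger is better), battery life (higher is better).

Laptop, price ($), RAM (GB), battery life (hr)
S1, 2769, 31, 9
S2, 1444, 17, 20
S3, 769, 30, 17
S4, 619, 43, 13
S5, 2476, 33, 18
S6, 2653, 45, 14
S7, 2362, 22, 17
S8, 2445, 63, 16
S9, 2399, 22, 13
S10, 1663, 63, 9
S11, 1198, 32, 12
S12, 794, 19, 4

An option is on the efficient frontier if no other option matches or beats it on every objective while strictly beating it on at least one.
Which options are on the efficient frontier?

S1: dominated by S4 (price 619≤2769, RAM 43≥31, battery life 13≥9).
S2: not dominated (best battery life).
S3: not dominated.
S4: not dominated (best price).
S5: not dominated.
S6: dominated by S8 (price 2445≤2653, RAM 63≥45, battery life 16≥14).
S7: dominated by S3 (price 769≤2362, RAM 30≥22, battery life 17≥17).
S8: not dominated.
S9: dominated by S3 (price 769≤2399, RAM 30≥22, battery life 17≥13).
S10: not dominated.
S11: dominated by S4 (price 619≤1198, RAM 43≥32, battery life 13≥12).
S12: dominated by S3 (price 769≤794, RAM 30≥19, battery life 17≥4).

S2, S3, S4, S5, S8, S10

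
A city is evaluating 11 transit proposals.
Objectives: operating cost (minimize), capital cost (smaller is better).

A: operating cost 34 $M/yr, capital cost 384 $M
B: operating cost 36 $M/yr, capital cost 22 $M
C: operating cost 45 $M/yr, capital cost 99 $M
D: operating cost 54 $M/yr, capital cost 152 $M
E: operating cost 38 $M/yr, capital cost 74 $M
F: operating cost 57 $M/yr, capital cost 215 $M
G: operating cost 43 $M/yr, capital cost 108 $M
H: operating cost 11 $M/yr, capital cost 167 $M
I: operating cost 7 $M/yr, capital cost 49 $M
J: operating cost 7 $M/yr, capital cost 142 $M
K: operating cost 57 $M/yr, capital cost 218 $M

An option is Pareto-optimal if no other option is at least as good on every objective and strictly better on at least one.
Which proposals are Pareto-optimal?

B, I

A: dominated by H (operating cost 11≤34, capital cost 167≤384).
B: not dominated (best capital cost).
C: dominated by B (operating cost 36≤45, capital cost 22≤99).
D: dominated by B (operating cost 36≤54, capital cost 22≤152).
E: dominated by B (operating cost 36≤38, capital cost 22≤74).
F: dominated by B (operating cost 36≤57, capital cost 22≤215).
G: dominated by B (operating cost 36≤43, capital cost 22≤108).
H: dominated by I (operating cost 7≤11, capital cost 49≤167).
I: not dominated.
J: dominated by I (operating cost 7≤7, capital cost 49≤142).
K: dominated by B (operating cost 36≤57, capital cost 22≤218).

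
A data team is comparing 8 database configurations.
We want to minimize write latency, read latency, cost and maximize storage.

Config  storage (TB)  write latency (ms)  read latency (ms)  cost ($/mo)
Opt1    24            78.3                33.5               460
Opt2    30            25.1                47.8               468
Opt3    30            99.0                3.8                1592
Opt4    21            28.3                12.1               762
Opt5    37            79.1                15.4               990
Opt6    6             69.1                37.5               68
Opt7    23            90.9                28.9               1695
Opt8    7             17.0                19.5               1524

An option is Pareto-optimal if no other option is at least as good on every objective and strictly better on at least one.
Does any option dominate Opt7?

Yes

Opt5 vs Opt7: storage 37≥23, write latency 79.1≤90.9, read latency 15.4≤28.9, cost 990≤1695 — Opt5 is at least as good on every objective and strictly better on at least one, so Opt5 dominates Opt7.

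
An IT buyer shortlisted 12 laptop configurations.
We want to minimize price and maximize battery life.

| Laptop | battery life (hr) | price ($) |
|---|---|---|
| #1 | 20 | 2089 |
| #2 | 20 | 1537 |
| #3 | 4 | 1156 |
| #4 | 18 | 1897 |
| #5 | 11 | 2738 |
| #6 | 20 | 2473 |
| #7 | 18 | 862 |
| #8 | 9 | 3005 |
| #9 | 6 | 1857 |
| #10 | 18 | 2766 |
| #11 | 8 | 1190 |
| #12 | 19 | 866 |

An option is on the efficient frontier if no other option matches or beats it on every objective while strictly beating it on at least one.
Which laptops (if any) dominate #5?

#1: battery life 20≥11, price 2089≤2738 — dominates #5.
#2: battery life 20≥11, price 1537≤2738 — dominates #5.
#4: battery life 18≥11, price 1897≤2738 — dominates #5.
#6: battery life 20≥11, price 2473≤2738 — dominates #5.
#7: battery life 18≥11, price 862≤2738 — dominates #5.
#12: battery life 19≥11, price 866≤2738 — dominates #5.
Others (#3, #8, #9, #10, #11) are each worse than #5 on at least one objective.

#1, #2, #4, #6, #7, #12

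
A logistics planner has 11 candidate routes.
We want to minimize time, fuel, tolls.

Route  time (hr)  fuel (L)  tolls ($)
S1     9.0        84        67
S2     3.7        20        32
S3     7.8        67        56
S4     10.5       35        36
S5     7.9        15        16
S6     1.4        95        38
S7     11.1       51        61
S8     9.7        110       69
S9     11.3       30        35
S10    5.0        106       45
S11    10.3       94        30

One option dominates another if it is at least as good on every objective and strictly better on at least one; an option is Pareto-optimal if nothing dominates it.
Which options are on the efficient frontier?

S1: dominated by S2 (time 3.7≤9.0, fuel 20≤84, tolls 32≤67).
S2: not dominated.
S3: dominated by S2 (time 3.7≤7.8, fuel 20≤67, tolls 32≤56).
S4: dominated by S2 (time 3.7≤10.5, fuel 20≤35, tolls 32≤36).
S5: not dominated (best fuel).
S6: not dominated (best time).
S7: dominated by S2 (time 3.7≤11.1, fuel 20≤51, tolls 32≤61).
S8: dominated by S1 (time 9.0≤9.7, fuel 84≤110, tolls 67≤69).
S9: dominated by S2 (time 3.7≤11.3, fuel 20≤30, tolls 32≤35).
S10: dominated by S2 (time 3.7≤5.0, fuel 20≤106, tolls 32≤45).
S11: dominated by S5 (time 7.9≤10.3, fuel 15≤94, tolls 16≤30).

S2, S5, S6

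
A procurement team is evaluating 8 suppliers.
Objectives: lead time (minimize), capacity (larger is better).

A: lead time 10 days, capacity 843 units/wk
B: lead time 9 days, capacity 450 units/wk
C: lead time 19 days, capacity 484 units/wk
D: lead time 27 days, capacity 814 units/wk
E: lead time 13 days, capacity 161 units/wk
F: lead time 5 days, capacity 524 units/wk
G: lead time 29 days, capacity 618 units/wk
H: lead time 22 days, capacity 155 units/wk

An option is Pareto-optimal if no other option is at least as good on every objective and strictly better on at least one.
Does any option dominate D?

A vs D: lead time 10≤27, capacity 843≥814 — A is at least as good on every objective and strictly better on at least one, so A dominates D.

Yes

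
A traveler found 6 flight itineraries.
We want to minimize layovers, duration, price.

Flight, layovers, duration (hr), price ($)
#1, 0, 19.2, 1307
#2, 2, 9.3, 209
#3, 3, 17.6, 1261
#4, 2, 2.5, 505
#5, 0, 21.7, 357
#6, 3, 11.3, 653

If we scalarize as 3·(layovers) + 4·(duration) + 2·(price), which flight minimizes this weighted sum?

#2

#1: 3·0 + 4·19.2 + 2·1307 = 2690.8
#2: 3·2 + 4·9.3 + 2·209 = 461.2
#3: 3·3 + 4·17.6 + 2·1261 = 2601.4
#4: 3·2 + 4·2.5 + 2·505 = 1026.0
#5: 3·0 + 4·21.7 + 2·357 = 800.8
#6: 3·3 + 4·11.3 + 2·653 = 1360.2
Lowest: #2 at 461.2.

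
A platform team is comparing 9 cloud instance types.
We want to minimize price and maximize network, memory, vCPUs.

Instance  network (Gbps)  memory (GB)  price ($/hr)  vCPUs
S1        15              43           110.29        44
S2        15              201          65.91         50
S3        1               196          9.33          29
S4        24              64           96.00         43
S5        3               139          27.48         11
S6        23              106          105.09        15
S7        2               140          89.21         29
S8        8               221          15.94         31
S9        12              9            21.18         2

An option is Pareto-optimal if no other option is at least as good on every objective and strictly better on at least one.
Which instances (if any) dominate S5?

S8: network 8≥3, memory 221≥139, price 15.94≤27.48, vCPUs 31≥11 — dominates S5.
Others (S1, S2, S3, S4, S6, S7, S9) are each worse than S5 on at least one objective.

S8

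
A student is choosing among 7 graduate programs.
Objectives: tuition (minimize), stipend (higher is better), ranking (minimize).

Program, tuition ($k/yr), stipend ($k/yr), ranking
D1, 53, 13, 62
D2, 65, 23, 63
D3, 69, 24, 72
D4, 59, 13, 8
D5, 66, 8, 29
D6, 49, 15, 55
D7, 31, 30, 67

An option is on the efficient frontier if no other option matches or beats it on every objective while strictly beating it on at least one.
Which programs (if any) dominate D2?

D1: worse on stipend (13 vs 23).
D3: worse on tuition (69 vs 65).
D4: worse on stipend (13 vs 23).
D5: worse on tuition (66 vs 65).
D6: worse on stipend (15 vs 23).
D7: worse on ranking (67 vs 63).
No option dominates D2.

none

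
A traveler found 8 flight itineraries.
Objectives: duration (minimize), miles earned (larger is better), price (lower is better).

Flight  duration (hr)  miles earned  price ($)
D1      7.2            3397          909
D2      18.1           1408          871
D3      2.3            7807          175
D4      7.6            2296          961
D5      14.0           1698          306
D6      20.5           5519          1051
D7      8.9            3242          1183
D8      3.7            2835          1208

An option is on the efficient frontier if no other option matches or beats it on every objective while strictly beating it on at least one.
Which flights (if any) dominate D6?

D3

D3: duration 2.3≤20.5, miles earned 7807≥5519, price 175≤1051 — dominates D6.
Others (D1, D2, D4, D5, D7, D8) are each worse than D6 on at least one objective.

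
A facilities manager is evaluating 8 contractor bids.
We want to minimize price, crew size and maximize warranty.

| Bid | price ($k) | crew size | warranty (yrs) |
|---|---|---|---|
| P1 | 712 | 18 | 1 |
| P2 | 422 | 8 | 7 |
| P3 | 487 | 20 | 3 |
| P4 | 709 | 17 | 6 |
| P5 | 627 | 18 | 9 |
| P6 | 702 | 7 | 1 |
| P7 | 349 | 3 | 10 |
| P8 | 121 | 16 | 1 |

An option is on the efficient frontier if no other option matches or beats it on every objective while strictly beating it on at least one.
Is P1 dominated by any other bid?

P2 vs P1: price 422≤712, crew size 8≤18, warranty 7≥1 — P2 is at least as good on every objective and strictly better on at least one, so P2 dominates P1.

Yes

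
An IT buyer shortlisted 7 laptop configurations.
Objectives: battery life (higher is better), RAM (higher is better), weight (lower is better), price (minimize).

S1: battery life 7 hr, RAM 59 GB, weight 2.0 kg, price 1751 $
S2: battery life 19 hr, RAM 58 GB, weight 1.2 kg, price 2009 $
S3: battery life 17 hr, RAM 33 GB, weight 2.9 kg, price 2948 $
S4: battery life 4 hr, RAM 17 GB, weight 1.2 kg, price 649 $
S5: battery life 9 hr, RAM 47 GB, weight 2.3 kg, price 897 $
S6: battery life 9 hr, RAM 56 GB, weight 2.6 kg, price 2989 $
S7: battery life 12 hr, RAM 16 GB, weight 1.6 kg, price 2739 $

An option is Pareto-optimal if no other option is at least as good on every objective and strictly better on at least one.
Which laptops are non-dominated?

S1, S2, S4, S5

S1: not dominated (best RAM).
S2: not dominated (best battery life).
S3: dominated by S2 (battery life 19≥17, RAM 58≥33, weight 1.2≤2.9, price 2009≤2948).
S4: not dominated (best price).
S5: not dominated.
S6: dominated by S2 (battery life 19≥9, RAM 58≥56, weight 1.2≤2.6, price 2009≤2989).
S7: dominated by S2 (battery life 19≥12, RAM 58≥16, weight 1.2≤1.6, price 2009≤2739).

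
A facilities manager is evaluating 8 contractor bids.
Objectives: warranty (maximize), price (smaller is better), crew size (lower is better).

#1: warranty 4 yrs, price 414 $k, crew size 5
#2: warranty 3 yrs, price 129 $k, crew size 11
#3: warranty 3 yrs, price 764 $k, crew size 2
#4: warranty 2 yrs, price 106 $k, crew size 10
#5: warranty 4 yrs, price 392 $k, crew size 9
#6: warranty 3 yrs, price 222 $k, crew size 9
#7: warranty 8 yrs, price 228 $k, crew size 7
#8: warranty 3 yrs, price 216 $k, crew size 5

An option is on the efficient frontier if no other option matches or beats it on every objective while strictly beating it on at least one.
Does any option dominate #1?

#2: worse on warranty (3 vs 4).
#3: worse on warranty (3 vs 4).
#4: worse on warranty (2 vs 4).
#5: worse on crew size (9 vs 5).
#6: worse on warranty (3 vs 4).
#7: worse on crew size (7 vs 5).
#8: worse on warranty (3 vs 4).
No option is at least as good as #1 on every objective and strictly better on one.

No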